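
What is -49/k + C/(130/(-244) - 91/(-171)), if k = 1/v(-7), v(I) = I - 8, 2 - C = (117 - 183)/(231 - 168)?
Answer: -378171/91 ≈ -4155.7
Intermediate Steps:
C = 64/21 (C = 2 - (117 - 183)/(231 - 168) = 2 - (-66)/63 = 2 - 1*(-22/21) = 2 + 22/21 = 64/21 ≈ 3.0476)
v(I) = -8 + I
k = -1/15 (k = 1/(-8 - 7) = 1/(-15) = -1/15 ≈ -0.066667)
-49/k + C/(130/(-244) - 91/(-171)) = -49/(-1/15) + 64/(21*(130/(-244) - 91/(-171))) = -49*(-15) + 64/(21*(130*(-1/244) - 91*(-1/171))) = 735 + 64/(21*(-65/122 + 91/171)) = 735 + 64/(21*(-13/20862)) = 735 + (64/21)*(-20862/13) = 735 - 445056/91 = -378171/91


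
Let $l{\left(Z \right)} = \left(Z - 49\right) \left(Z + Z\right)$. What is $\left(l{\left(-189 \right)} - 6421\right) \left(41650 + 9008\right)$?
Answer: $4232121294$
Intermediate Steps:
$l{\left(Z \right)} = 2 Z \left(-49 + Z\right)$ ($l{\left(Z \right)} = \left(-49 + Z\right) 2 Z = 2 Z \left(-49 + Z\right)$)
$\left(l{\left(-189 \right)} - 6421\right) \left(41650 + 9008\right) = \left(2 \left(-189\right) \left(-49 - 189\right) - 6421\right) \left(41650 + 9008\right) = \left(2 \left(-189\right) \left(-238\right) - 6421\right) 50658 = \left(89964 - 6421\right) 50658 = 83543 \cdot 50658 = 4232121294$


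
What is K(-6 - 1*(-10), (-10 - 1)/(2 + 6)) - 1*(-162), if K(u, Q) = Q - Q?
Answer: 162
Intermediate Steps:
K(u, Q) = 0
K(-6 - 1*(-10), (-10 - 1)/(2 + 6)) - 1*(-162) = 0 - 1*(-162) = 0 + 162 = 162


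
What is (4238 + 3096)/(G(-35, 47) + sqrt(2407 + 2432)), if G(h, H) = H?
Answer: -172349/1315 + 3667*sqrt(4839)/1315 ≈ 62.919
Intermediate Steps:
(4238 + 3096)/(G(-35, 47) + sqrt(2407 + 2432)) = (4238 + 3096)/(47 + sqrt(2407 + 2432)) = 7334/(47 + sqrt(4839))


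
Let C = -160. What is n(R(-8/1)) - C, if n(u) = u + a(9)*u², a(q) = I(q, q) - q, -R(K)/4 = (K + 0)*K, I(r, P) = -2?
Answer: -720992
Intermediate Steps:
R(K) = -4*K² (R(K) = -4*(K + 0)*K = -4*K*K = -4*K²)
a(q) = -2 - q
n(u) = u - 11*u² (n(u) = u + (-2 - 1*9)*u² = u + (-2 - 9)*u² = u - 11*u²)
n(R(-8/1)) - C = (-4*(-8/1)²)*(1 - (-44)*(-8/1)²) - 1*(-160) = (-4*(-8*1)²)*(1 - (-44)*(-8*1)²) + 160 = (-4*(-8)²)*(1 - (-44)*(-8)²) + 160 = (-4*64)*(1 - (-44)*64) + 160 = -256*(1 - 11*(-256)) + 160 = -256*(1 + 2816) + 160 = -256*2817 + 160 = -721152 + 160 = -720992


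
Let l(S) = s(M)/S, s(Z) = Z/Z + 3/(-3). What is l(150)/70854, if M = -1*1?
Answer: 0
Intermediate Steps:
M = -1
s(Z) = 0 (s(Z) = 1 + 3*(-⅓) = 1 - 1 = 0)
l(S) = 0 (l(S) = 0/S = 0)
l(150)/70854 = 0/70854 = 0*(1/70854) = 0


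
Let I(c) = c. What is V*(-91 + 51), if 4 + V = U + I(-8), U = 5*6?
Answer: -720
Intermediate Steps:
U = 30
V = 18 (V = -4 + (30 - 8) = -4 + 22 = 18)
V*(-91 + 51) = 18*(-91 + 51) = 18*(-40) = -720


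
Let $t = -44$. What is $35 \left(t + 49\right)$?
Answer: $175$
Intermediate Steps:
$35 \left(t + 49\right) = 35 \left(-44 + 49\right) = 35 \cdot 5 = 175$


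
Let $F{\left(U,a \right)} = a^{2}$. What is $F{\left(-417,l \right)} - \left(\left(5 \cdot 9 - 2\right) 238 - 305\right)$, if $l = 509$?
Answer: $249152$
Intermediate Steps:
$F{\left(-417,l \right)} - \left(\left(5 \cdot 9 - 2\right) 238 - 305\right) = 509^{2} - \left(\left(5 \cdot 9 - 2\right) 238 - 305\right) = 259081 - \left(\left(45 - 2\right) 238 - 305\right) = 259081 - \left(43 \cdot 238 - 305\right) = 259081 - \left(10234 - 305\right) = 259081 - 9929 = 249152$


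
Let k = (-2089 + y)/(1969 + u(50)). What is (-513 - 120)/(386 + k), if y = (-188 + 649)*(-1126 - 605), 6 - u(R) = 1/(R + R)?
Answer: 125016867/3773386 ≈ 33.131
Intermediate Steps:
u(R) = 6 - 1/(2*R) (u(R) = 6 - 1/(R + R) = 6 - 1/(2*R))
y = -797991 (y = 461*(-1731) = -797991)
k = -80008000/197499 (k = (-2089 - 797991)/(1969 + (6 - ½/50)) = -800080/(1969 + (6 - ½*1/50)) = -800080/(1969 + (6 - 1/100)) = -800080/(1969 + 599/100) = -800080/197499/100 = -800080*100/197499 = -80008000/197499 ≈ -405.11)
(-513 - 120)/(386 + k) = (-513 - 120)/(386 - 80008000/197499) = -633/(-3773386/197499) = -633*(-197499/3773386) = 125016867/3773386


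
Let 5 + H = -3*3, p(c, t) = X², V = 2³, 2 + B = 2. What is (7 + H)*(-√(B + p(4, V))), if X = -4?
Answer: 28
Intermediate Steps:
B = 0 (B = -2 + 2 = 0)
V = 8
p(c, t) = 16 (p(c, t) = (-4)² = 16)
H = -14 (H = -5 - 3*3 = -5 - 9 = -14)
(7 + H)*(-√(B + p(4, V))) = (7 - 14)*(-√(0 + 16)) = -(-7)*√16 = -(-7)*4 = -7*(-4) = 28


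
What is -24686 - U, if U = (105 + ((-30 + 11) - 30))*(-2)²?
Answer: -24910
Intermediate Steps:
U = 224 (U = (105 + (-19 - 30))*4 = (105 - 49)*4 = 56*4 = 224)
-24686 - U = -24686 - 1*224 = -24686 - 224 = -24910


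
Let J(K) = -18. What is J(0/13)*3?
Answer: -54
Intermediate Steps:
J(0/13)*3 = -18*3 = -54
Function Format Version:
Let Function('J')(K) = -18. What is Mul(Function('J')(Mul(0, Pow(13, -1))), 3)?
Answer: -54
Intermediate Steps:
Mul(Function('J')(Mul(0, Pow(13, -1))), 3) = Mul(-18, 3) = -54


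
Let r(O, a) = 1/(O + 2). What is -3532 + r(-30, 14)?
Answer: -98897/28 ≈ -3532.0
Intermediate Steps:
r(O, a) = 1/(2 + O)
-3532 + r(-30, 14) = -3532 + 1/(2 - 30) = -3532 + 1/(-28) = -3532 - 1/28 = -98897/28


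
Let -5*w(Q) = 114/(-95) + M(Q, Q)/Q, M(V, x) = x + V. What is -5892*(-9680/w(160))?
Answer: -356466000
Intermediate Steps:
M(V, x) = V + x
w(Q) = -4/25 (w(Q) = -(114/(-95) + (Q + Q)/Q)/5 = -(114*(-1/95) + (2*Q)/Q)/5 = -(-6/5 + 2)/5 = -⅕*⅘ = -4/25)
-5892*(-9680/w(160)) = -5892/((-4/(25*((11*(-20))*44)))) = -5892/((-4/(25*((-220*44))))) = -5892/((-4/25/(-9680))) = -5892/((-4/25*(-1/9680))) = -5892/1/60500 = -5892*60500 = -356466000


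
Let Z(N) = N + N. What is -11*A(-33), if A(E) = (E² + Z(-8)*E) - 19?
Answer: -17578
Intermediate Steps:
Z(N) = 2*N
A(E) = -19 + E² - 16*E (A(E) = (E² + (2*(-8))*E) - 19 = (E² - 16*E) - 19 = -19 + E² - 16*E)
-11*A(-33) = -11*(-19 + (-33)² - 16*(-33)) = -11*(-19 + 1089 + 528) = -11*1598 = -17578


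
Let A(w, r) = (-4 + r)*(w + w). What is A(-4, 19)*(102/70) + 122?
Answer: -370/7 ≈ -52.857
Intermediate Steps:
A(w, r) = 2*w*(-4 + r) (A(w, r) = (-4 + r)*(2*w) = 2*w*(-4 + r))
A(-4, 19)*(102/70) + 122 = (2*(-4)*(-4 + 19))*(102/70) + 122 = (2*(-4)*15)*(102*(1/70)) + 122 = -120*51/35 + 122 = -1224/7 + 122 = -370/7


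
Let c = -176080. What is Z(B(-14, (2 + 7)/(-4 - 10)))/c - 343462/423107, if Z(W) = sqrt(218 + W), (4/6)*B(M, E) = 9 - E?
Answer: -343462/423107 - sqrt(45563)/2465120 ≈ -0.81185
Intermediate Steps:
B(M, E) = 27/2 - 3*E/2 (B(M, E) = 3*(9 - E)/2 = 27/2 - 3*E/2)
Z(B(-14, (2 + 7)/(-4 - 10)))/c - 343462/423107 = sqrt(218 + (27/2 - 3*(2 + 7)/(2*(-4 - 10))))/(-176080) - 343462/423107 = sqrt(218 + (27/2 - 27/(2*(-14))))*(-1/176080) - 343462*1/423107 = sqrt(218 + (27/2 - 27*(-1)/(2*14)))*(-1/176080) - 343462/423107 = sqrt(218 + (27/2 - 3/2*(-9/14)))*(-1/176080) - 343462/423107 = sqrt(218 + (27/2 + 27/28))*(-1/176080) - 343462/423107 = sqrt(218 + 405/28)*(-1/176080) - 343462/423107 = sqrt(6509/28)*(-1/176080) - 343462/423107 = (sqrt(45563)/14)*(-1/176080) - 343462/423107 = -sqrt(45563)/2465120 - 343462/423107 = -343462/423107 - sqrt(45563)/2465120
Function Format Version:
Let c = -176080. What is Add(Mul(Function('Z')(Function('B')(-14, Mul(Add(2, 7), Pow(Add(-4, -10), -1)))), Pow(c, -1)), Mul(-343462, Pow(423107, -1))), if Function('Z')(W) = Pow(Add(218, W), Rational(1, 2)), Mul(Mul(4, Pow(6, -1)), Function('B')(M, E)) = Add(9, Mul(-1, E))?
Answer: Add(Rational(-343462, 423107), Mul(Rational(-1, 2465120), Pow(45563, Rational(1, 2)))) ≈ -0.81185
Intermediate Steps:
Function('B')(M, E) = Add(Rational(27, 2), Mul(Rational(-3, 2), E)) (Function('B')(M, E) = Mul(Rational(3, 2), Add(9, Mul(-1, E))) = Add(Rational(27, 2), Mul(Rational(-3, 2), E)))
Add(Mul(Function('Z')(Function('B')(-14, Mul(Add(2, 7), Pow(Add(-4, -10), -1)))), Pow(c, -1)), Mul(-343462, Pow(423107, -1))) = Add(Mul(Pow(Add(218, Add(Rational(27, 2), Mul(Rational(-3, 2), Mul(Add(2, 7), Pow(Add(-4, -10), -1))))), Rational(1, 2)), Pow(-176080, -1)), Mul(-343462, Pow(423107, -1))) = Add(Mul(Pow(Add(218, Add(Rational(27, 2), Mul(Rational(-3, 2), Mul(9, Pow(-14, -1))))), Rational(1, 2)), Rational(-1, 176080)), Mul(-343462, Rational(1, 423107))) = Add(Mul(Pow(Add(218, Add(Rational(27, 2), Mul(Rational(-3, 2), Mul(9, Rational(-1, 14))))), Rational(1, 2)), Rational(-1, 176080)), Rational(-343462, 423107)) = Add(Mul(Pow(Add(218, Add(Rational(27, 2), Mul(Rational(-3, 2), Rational(-9, 14)))), Rational(1, 2)), Rational(-1, 176080)), Rational(-343462, 423107)) = Add(Mul(Pow(Add(218, Add(Rational(27, 2), Rational(27, 28))), Rational(1, 2)), Rational(-1, 176080)), Rational(-343462, 423107)) = Add(Mul(Pow(Add(218, Rational(405, 28)), Rational(1, 2)), Rational(-1, 176080)), Rational(-343462, 423107)) = Add(Mul(Pow(Rational(6509, 28), Rational(1, 2)), Rational(-1, 176080)), Rational(-343462, 423107)) = Add(Mul(Mul(Rational(1, 14), Pow(45563, Rational(1, 2))), Rational(-1, 176080)), Rational(-343462, 423107)) = Add(Mul(Rational(-1, 2465120), Pow(45563, Rational(1, 2))), Rational(-343462, 423107)) = Add(Rational(-343462, 423107), Mul(Rational(-1, 2465120), Pow(45563, Rational(1, 2))))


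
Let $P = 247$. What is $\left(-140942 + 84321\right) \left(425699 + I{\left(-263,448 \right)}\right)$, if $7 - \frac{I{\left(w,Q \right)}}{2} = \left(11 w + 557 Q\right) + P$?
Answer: $3854021607$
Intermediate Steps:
$I{\left(w,Q \right)} = -480 - 1114 Q - 22 w$ ($I{\left(w,Q \right)} = 14 - 2 \left(\left(11 w + 557 Q\right) + 247\right) = 14 - 2 \left(247 + 11 w + 557 Q\right) = 14 - \left(494 + 22 w + 1114 Q\right) = -480 - 1114 Q - 22 w$)
$\left(-140942 + 84321\right) \left(425699 + I{\left(-263,448 \right)}\right) = \left(-140942 + 84321\right) \left(425699 - 493766\right) = - 56621 \left(425699 - 493766\right) = \left(-56621\right) \left(-68067\right) = 3854021607$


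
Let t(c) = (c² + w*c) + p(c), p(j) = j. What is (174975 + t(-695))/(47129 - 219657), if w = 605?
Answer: -118415/86264 ≈ -1.3727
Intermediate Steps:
t(c) = c² + 606*c (t(c) = (c² + 605*c) + c = c² + 606*c)
(174975 + t(-695))/(47129 - 219657) = (174975 - 695*(606 - 695))/(47129 - 219657) = (174975 - 695*(-89))/(-172528) = (174975 + 61855)*(-1/172528) = 236830*(-1/172528) = -118415/86264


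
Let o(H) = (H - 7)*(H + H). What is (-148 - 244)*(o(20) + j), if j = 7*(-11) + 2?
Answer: -174440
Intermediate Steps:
j = -75 (j = -77 + 2 = -75)
o(H) = 2*H*(-7 + H) (o(H) = (-7 + H)*(2*H) = 2*H*(-7 + H))
(-148 - 244)*(o(20) + j) = (-148 - 244)*(2*20*(-7 + 20) - 75) = -392*(2*20*13 - 75) = -392*(520 - 75) = -392*445 = -174440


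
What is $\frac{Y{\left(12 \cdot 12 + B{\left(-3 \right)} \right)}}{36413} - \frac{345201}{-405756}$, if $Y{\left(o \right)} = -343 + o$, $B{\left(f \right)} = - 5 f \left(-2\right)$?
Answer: $\frac{319920151}{378840852} \approx 0.84447$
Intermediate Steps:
$B{\left(f \right)} = 10 f$
$\frac{Y{\left(12 \cdot 12 + B{\left(-3 \right)} \right)}}{36413} - \frac{345201}{-405756} = \frac{-343 + \left(12 \cdot 12 + 10 \left(-3\right)\right)}{36413} - \frac{345201}{-405756} = \left(-343 + \left(144 - 30\right)\right) \frac{1}{36413} - - \frac{115067}{135252} = \left(-343 + 114\right) \frac{1}{36413} + \frac{115067}{135252} = \left(-229\right) \frac{1}{36413} + \frac{115067}{135252} = - \frac{229}{36413} + \frac{115067}{135252} = \frac{319920151}{378840852}$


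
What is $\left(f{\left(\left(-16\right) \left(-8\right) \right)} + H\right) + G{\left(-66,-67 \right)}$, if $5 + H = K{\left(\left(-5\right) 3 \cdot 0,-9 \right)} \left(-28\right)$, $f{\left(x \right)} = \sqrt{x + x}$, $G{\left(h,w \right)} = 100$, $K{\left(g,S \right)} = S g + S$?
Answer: $363$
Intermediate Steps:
$K{\left(g,S \right)} = S + S g$
$f{\left(x \right)} = \sqrt{2} \sqrt{x}$ ($f{\left(x \right)} = \sqrt{2 x} = \sqrt{2} \sqrt{x}$)
$H = 247$ ($H = -5 + - 9 \left(1 + \left(-5\right) 3 \cdot 0\right) \left(-28\right) = -5 + - 9 \left(1 - 0\right) \left(-28\right) = -5 + - 9 \left(1 + 0\right) \left(-28\right) = -5 + \left(-9\right) 1 \left(-28\right) = -5 - -252 = -5 + 252 = 247$)
$\left(f{\left(\left(-16\right) \left(-8\right) \right)} + H\right) + G{\left(-66,-67 \right)} = \left(\sqrt{2} \sqrt{\left(-16\right) \left(-8\right)} + 247\right) + 100 = \left(\sqrt{2} \sqrt{128} + 247\right) + 100 = \left(\sqrt{2} \cdot 8 \sqrt{2} + 247\right) + 100 = \left(16 + 247\right) + 100 = 263 + 100 = 363$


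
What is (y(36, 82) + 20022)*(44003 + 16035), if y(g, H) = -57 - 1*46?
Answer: 1195896922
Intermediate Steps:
y(g, H) = -103 (y(g, H) = -57 - 46 = -103)
(y(36, 82) + 20022)*(44003 + 16035) = (-103 + 20022)*(44003 + 16035) = 19919*60038 = 1195896922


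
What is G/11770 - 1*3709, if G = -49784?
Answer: -21852357/5885 ≈ -3713.2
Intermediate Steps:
G/11770 - 1*3709 = -49784/11770 - 1*3709 = -49784*1/11770 - 3709 = -24892/5885 - 3709 = -21852357/5885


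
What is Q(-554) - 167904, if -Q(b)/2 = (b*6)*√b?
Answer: -167904 + 6648*I*√554 ≈ -1.679e+5 + 1.5648e+5*I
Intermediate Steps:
Q(b) = -12*b^(3/2) (Q(b) = -2*b*6*√b = -2*6*b*√b = -12*b^(3/2))
Q(-554) - 167904 = -(-6648)*I*√554 - 167904 = 6648*I*√554 - 167904 = -167904 + 6648*I*√554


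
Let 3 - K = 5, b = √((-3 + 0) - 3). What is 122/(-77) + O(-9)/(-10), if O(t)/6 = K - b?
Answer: -148/385 + 3*I*√6/5 ≈ -0.38442 + 1.4697*I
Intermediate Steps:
b = I*√6 (b = √(-3 - 3) = √(-6) = I*√6 ≈ 2.4495*I)
K = -2 (K = 3 - 1*5 = 3 - 5 = -2)
O(t) = -12 - 6*I*√6 (O(t) = 6*(-2 - I*√6) = -12 - 6*I*√6)
122/(-77) + O(-9)/(-10) = 122/(-77) + (-12 - 6*I*√6)/(-10) = 122*(-1/77) + (-12 - 6*I*√6)*(-⅒) = -122/77 + (6/5 + 3*I*√6/5) = -148/385 + 3*I*√6/5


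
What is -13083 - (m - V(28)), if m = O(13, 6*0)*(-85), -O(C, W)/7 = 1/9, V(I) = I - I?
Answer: -118342/9 ≈ -13149.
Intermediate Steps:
V(I) = 0
O(C, W) = -7/9
m = 595/9 (m = -7/9*(-85) = 595/9 ≈ 66.111)
-13083 - (m - V(28)) = -13083 - (595/9 - 1*0) = -13083 - (595/9 + 0) = -13083 - 1*595/9 = -13083 - 595/9 = -118342/9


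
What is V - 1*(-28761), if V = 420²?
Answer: 205161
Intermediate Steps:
V = 176400
V - 1*(-28761) = 176400 - 1*(-28761) = 176400 + 28761 = 205161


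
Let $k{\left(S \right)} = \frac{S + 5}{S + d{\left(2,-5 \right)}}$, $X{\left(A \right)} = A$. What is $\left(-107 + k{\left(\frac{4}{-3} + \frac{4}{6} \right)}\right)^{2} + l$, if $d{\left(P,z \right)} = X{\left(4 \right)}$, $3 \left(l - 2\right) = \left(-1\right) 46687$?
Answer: $- \frac{1316353}{300} \approx -4387.8$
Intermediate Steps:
$l = - \frac{46681}{3}$ ($l = 2 + \frac{\left(-1\right) 46687}{3} = 2 + \frac{1}{3} \left(-46687\right) = 2 - \frac{46687}{3} = - \frac{46681}{3} \approx -15560.0$)
$d{\left(P,z \right)} = 4$
$k{\left(S \right)} = \frac{5 + S}{4 + S}$ ($k{\left(S \right)} = \frac{S + 5}{S + 4} = \frac{5 + S}{4 + S}$)
$\left(-107 + k{\left(\frac{4}{-3} + \frac{4}{6} \right)}\right)^{2} + l = \left(-107 + \frac{5 + \left(\frac{4}{-3} + \frac{4}{6}\right)}{4 + \left(\frac{4}{-3} + \frac{4}{6}\right)}\right)^{2} - \frac{46681}{3} = \left(-107 + \frac{5 + \left(4 \left(- \frac{1}{3}\right) + 4 \cdot \frac{1}{6}\right)}{4 + \left(4 \left(- \frac{1}{3}\right) + 4 \cdot \frac{1}{6}\right)}\right)^{2} - \frac{46681}{3} = \left(-107 + \frac{5 + \left(- \frac{4}{3} + \frac{2}{3}\right)}{4 + \left(- \frac{4}{3} + \frac{2}{3}\right)}\right)^{2} - \frac{46681}{3} = \left(-107 + \frac{5 - \frac{2}{3}}{4 - \frac{2}{3}}\right)^{2} - \frac{46681}{3} = \left(-107 + \frac{1}{\frac{10}{3}} \cdot \frac{13}{3}\right)^{2} - \frac{46681}{3} = \left(-107 + \frac{3}{10} \cdot \frac{13}{3}\right)^{2} - \frac{46681}{3} = \left(-107 + \frac{13}{10}\right)^{2} - \frac{46681}{3} = \left(- \frac{1057}{10}\right)^{2} - \frac{46681}{3} = \frac{1117249}{100} - \frac{46681}{3} = - \frac{1316353}{300}$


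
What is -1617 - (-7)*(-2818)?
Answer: -21343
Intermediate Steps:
-1617 - (-7)*(-2818) = -1617 - 1*19726 = -1617 - 19726 = -21343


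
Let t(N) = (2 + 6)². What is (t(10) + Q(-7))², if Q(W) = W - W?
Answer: 4096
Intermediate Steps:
Q(W) = 0
t(N) = 64 (t(N) = 8² = 64)
(t(10) + Q(-7))² = (64 + 0)² = 64² = 4096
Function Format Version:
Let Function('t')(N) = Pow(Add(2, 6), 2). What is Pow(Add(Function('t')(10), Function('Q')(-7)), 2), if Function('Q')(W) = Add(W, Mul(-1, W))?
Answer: 4096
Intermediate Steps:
Function('Q')(W) = 0
Function('t')(N) = 64 (Function('t')(N) = Pow(8, 2) = 64)
Pow(Add(Function('t')(10), Function('Q')(-7)), 2) = Pow(Add(64, 0), 2) = Pow(64, 2) = 4096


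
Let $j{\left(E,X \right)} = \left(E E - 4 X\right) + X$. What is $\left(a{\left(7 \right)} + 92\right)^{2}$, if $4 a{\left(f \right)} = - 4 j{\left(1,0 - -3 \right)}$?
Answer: $10000$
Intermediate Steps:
$j{\left(E,X \right)} = E^{2} - 3 X$ ($j{\left(E,X \right)} = \left(E^{2} - 4 X\right) + X = E^{2} - 3 X$)
$a{\left(f \right)} = 8$ ($a{\left(f \right)} = \frac{\left(-4\right) \left(1^{2} - 3 \left(0 - -3\right)\right)}{4} = \frac{\left(-4\right) \left(1 - 3 \left(0 + 3\right)\right)}{4} = \frac{\left(-4\right) \left(1 - 9\right)}{4} = \frac{\left(-4\right) \left(-8\right)}{4} = \frac{1}{4} \cdot 32 = 8$)
$\left(a{\left(7 \right)} + 92\right)^{2} = \left(8 + 92\right)^{2} = 100^{2} = 10000$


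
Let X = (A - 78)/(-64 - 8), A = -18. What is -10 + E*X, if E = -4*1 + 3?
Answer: -34/3 ≈ -11.333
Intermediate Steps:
X = 4/3 (X = (-18 - 78)/(-64 - 8) = -96/(-72) = -96*(-1/72) = 4/3 ≈ 1.3333)
E = -1 (E = -4 + 3 = -1)
-10 + E*X = -10 - 1*4/3 = -10 - 4/3 = -34/3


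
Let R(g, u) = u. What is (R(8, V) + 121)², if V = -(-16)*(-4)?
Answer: 3249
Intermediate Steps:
V = -64 (V = -4*16 = -64)
(R(8, V) + 121)² = (-64 + 121)² = 57² = 3249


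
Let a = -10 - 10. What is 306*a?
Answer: -6120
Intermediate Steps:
a = -20
306*a = 306*(-20) = -6120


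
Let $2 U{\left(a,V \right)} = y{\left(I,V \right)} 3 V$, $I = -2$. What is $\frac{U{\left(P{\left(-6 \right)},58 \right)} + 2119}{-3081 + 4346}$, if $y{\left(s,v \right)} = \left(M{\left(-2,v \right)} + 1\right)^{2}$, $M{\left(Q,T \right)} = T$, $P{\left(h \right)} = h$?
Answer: $\frac{304966}{1265} \approx 241.08$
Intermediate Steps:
$y{\left(s,v \right)} = \left(1 + v\right)^{2}$ ($y{\left(s,v \right)} = \left(v + 1\right)^{2} = \left(1 + v\right)^{2}$)
$U{\left(a,V \right)} = \frac{3 V \left(1 + V\right)^{2}}{2}$ ($U{\left(a,V \right)} = \frac{\left(1 + V\right)^{2} \cdot 3 V}{2} = \frac{3 \left(1 + V\right)^{2} V}{2} = \frac{3 V \left(1 + V\right)^{2}}{2}$)
$\frac{U{\left(P{\left(-6 \right)},58 \right)} + 2119}{-3081 + 4346} = \frac{\frac{3}{2} \cdot 58 \left(1 + 58\right)^{2} + 2119}{-3081 + 4346} = \frac{\frac{3}{2} \cdot 58 \cdot 59^{2} + 2119}{1265} = \left(\frac{3}{2} \cdot 58 \cdot 3481 + 2119\right) \frac{1}{1265} = \left(302847 + 2119\right) \frac{1}{1265} = 304966 \cdot \frac{1}{1265} = \frac{304966}{1265}$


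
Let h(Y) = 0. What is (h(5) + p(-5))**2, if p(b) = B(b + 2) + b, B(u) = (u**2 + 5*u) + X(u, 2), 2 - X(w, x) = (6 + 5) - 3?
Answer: 289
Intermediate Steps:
X(w, x) = -6 (X(w, x) = 2 - ((6 + 5) - 3) = 2 - (11 - 3) = 2 - 1*8 = 2 - 8 = -6)
B(u) = -6 + u**2 + 5*u (B(u) = (u**2 + 5*u) - 6 = -6 + u**2 + 5*u)
p(b) = 4 + (2 + b)**2 + 6*b (p(b) = (-6 + (b + 2)**2 + 5*(b + 2)) + b = (-6 + (2 + b)**2 + 5*(2 + b)) + b = (-6 + (2 + b)**2 + (10 + 5*b)) + b = (4 + (2 + b)**2 + 5*b) + b = 4 + (2 + b)**2 + 6*b)
(h(5) + p(-5))**2 = (0 + (8 + (-5)**2 + 10*(-5)))**2 = (0 + (8 + 25 - 50))**2 = (0 - 17)**2 = (-17)**2 = 289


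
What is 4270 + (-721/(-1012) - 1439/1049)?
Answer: 4532280821/1061588 ≈ 4269.3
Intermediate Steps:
4270 + (-721/(-1012) - 1439/1049) = 4270 + (-721*(-1/1012) - 1439*1/1049) = 4270 + (721/1012 - 1439/1049) = 4270 - 699939/1061588 = 4532280821/1061588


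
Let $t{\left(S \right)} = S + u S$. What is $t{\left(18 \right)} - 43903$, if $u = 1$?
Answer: $-43867$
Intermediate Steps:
$t{\left(S \right)} = 2 S$ ($t{\left(S \right)} = S + 1 S = S + S = 2 S$)
$t{\left(18 \right)} - 43903 = 2 \cdot 18 - 43903 = 36 - 43903 = -43867$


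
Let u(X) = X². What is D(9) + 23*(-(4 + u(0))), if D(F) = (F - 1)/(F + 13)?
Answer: -1008/11 ≈ -91.636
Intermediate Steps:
D(F) = (-1 + F)/(13 + F)
D(9) + 23*(-(4 + u(0))) = (-1 + 9)/(13 + 9) + 23*(-(4 + 0²)) = 8/22 + 23*(-(4 + 0)) = (1/22)*8 + 23*(-1*4) = 4/11 + 23*(-4) = 4/11 - 92 = -1008/11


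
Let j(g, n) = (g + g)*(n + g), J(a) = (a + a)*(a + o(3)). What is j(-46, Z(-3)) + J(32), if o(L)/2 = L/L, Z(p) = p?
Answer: 6684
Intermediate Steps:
o(L) = 2 (o(L) = 2*(L/L) = 2*1 = 2)
J(a) = 2*a*(2 + a) (J(a) = (a + a)*(a + 2) = (2*a)*(2 + a) = 2*a*(2 + a))
j(g, n) = 2*g*(g + n) (j(g, n) = (2*g)*(g + n) = 2*g*(g + n))
j(-46, Z(-3)) + J(32) = 2*(-46)*(-46 - 3) + 2*32*(2 + 32) = 2*(-46)*(-49) + 2*32*34 = 4508 + 2176 = 6684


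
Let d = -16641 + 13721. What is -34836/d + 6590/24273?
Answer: 216204257/17719290 ≈ 12.202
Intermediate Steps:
d = -2920
-34836/d + 6590/24273 = -34836/(-2920) + 6590/24273 = -34836*(-1/2920) + 6590*(1/24273) = 8709/730 + 6590/24273 = 216204257/17719290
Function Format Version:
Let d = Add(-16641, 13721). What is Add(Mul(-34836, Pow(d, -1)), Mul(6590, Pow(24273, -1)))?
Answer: Rational(216204257, 17719290) ≈ 12.202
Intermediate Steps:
d = -2920
Add(Mul(-34836, Pow(d, -1)), Mul(6590, Pow(24273, -1))) = Add(Mul(-34836, Pow(-2920, -1)), Mul(6590, Pow(24273, -1))) = Add(Mul(-34836, Rational(-1, 2920)), Mul(6590, Rational(1, 24273))) = Add(Rational(8709, 730), Rational(6590, 24273)) = Rational(216204257, 17719290)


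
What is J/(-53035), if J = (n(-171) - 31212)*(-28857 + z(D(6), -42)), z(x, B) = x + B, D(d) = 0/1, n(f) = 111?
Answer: -898787799/53035 ≈ -16947.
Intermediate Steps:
D(d) = 0 (D(d) = 0*1 = 0)
z(x, B) = B + x
J = 898787799 (J = (111 - 31212)*(-28857 + (-42 + 0)) = -31101*(-28857 - 42) = -31101*(-28899) = 898787799)
J/(-53035) = 898787799/(-53035) = 898787799*(-1/53035) = -898787799/53035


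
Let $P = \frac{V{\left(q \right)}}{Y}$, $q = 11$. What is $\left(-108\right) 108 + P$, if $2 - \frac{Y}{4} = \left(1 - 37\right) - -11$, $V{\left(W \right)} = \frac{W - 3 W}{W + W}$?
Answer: $- \frac{1259713}{108} \approx -11664.0$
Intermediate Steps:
$V{\left(W \right)} = -1$ ($V{\left(W \right)} = \frac{\left(-2\right) W}{2 W} = - 2 W \frac{1}{2 W} = -1$)
$Y = 108$ ($Y = 8 - 4 \left(\left(1 - 37\right) - -11\right) = 8 - 4 \left(-36 + 11\right) = 8 - -100 = 8 + 100 = 108$)
$P = - \frac{1}{108} \approx -0.0092593$
$\left(-108\right) 108 + P = \left(-108\right) 108 - \frac{1}{108} = -11664 - \frac{1}{108} = - \frac{1259713}{108}$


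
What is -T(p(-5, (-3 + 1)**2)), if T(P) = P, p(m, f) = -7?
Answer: 7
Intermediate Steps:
-T(p(-5, (-3 + 1)**2)) = -1*(-7) = 7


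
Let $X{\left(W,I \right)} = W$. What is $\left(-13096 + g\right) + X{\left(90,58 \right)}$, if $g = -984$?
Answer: $-13990$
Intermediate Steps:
$\left(-13096 + g\right) + X{\left(90,58 \right)} = \left(-13096 - 984\right) + 90 = -14080 + 90 = -13990$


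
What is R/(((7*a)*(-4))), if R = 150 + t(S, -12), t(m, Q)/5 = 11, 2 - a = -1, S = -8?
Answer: -205/84 ≈ -2.4405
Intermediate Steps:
a = 3 (a = 2 - 1*(-1) = 2 + 1 = 3)
t(m, Q) = 55 (t(m, Q) = 5*11 = 55)
R = 205 (R = 150 + 55 = 205)
R/(((7*a)*(-4))) = 205/(((7*3)*(-4))) = 205/((21*(-4))) = 205/(-84) = 205*(-1/84) = -205/84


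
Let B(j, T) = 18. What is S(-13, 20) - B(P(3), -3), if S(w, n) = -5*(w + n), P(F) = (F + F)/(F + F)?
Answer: -53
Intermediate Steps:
P(F) = 1 (P(F) = (2*F)/((2*F)) = (2*F)*(1/(2*F)) = 1)
S(w, n) = -5*n - 5*w (S(w, n) = -5*(n + w) = -5*n - 5*w)
S(-13, 20) - B(P(3), -3) = (-5*20 - 5*(-13)) - 1*18 = (-100 + 65) - 18 = -35 - 18 = -53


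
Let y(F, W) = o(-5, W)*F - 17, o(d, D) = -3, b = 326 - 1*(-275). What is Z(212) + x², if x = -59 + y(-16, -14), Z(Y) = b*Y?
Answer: 128196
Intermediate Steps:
b = 601 (b = 326 + 275 = 601)
Z(Y) = 601*Y
y(F, W) = -17 - 3*F (y(F, W) = -3*F - 17 = -17 - 3*F)
x = -28 (x = -59 + (-17 - 3*(-16)) = -59 + (-17 + 48) = -59 + 31 = -28)
Z(212) + x² = 601*212 + (-28)² = 127412 + 784 = 128196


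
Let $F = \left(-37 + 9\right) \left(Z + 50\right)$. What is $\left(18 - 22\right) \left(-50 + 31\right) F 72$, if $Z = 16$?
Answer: $-10112256$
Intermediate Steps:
$F = -1848$ ($F = \left(-37 + 9\right) \left(16 + 50\right) = \left(-28\right) 66 = -1848$)
$\left(18 - 22\right) \left(-50 + 31\right) F 72 = \left(18 - 22\right) \left(-50 + 31\right) \left(-1848\right) 72 = \left(-4\right) \left(-19\right) \left(-1848\right) 72 = 76 \left(-1848\right) 72 = \left(-140448\right) 72 = -10112256$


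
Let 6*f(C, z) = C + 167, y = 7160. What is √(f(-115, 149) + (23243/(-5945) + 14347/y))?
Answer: √1102473482720730/12769860 ≈ 2.6001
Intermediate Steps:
f(C, z) = 167/6 + C/6 (f(C, z) = (C + 167)/6 = (167 + C)/6 = 167/6 + C/6)
√(f(-115, 149) + (23243/(-5945) + 14347/y)) = √((167/6 + (⅙)*(-115)) + (23243/(-5945) + 14347/7160)) = √((167/6 - 115/6) + (23243*(-1/5945) + 14347*(1/7160))) = √(26/3 + (-23243/5945 + 14347/7160)) = √(26/3 - 16225393/8513240) = √(172668061/25539720) = √1102473482720730/12769860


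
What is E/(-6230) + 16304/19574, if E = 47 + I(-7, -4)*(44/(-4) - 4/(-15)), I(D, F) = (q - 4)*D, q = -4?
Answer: 843144157/914595150 ≈ 0.92188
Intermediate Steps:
I(D, F) = -8*D (I(D, F) = (-4 - 4)*D = -8*D)
E = -8311/15 (E = 47 + (-8*(-7))*(44/(-4) - 4/(-15)) = 47 + 56*(44*(-1/4) - 4*(-1/15)) = 47 + 56*(-11 + 4/15) = 47 + 56*(-161/15) = 47 - 9016/15 = -8311/15 ≈ -554.07)
E/(-6230) + 16304/19574 = -8311/15/(-6230) + 16304/19574 = -8311/15*(-1/6230) + 16304*(1/19574) = 8311/93450 + 8152/9787 = 843144157/914595150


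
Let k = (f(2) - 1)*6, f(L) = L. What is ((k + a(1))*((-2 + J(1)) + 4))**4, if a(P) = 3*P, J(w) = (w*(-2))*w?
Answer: 0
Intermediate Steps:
J(w) = -2*w**2 (J(w) = (-2*w)*w = -2*w**2)
k = 6 (k = (2 - 1)*6 = 1*6 = 6)
((k + a(1))*((-2 + J(1)) + 4))**4 = ((6 + 3*1)*((-2 - 2*1**2) + 4))**4 = ((6 + 3)*((-2 - 2*1) + 4))**4 = (9*((-2 - 2) + 4))**4 = (9*(-4 + 4))**4 = (9*0)**4 = 0**4 = 0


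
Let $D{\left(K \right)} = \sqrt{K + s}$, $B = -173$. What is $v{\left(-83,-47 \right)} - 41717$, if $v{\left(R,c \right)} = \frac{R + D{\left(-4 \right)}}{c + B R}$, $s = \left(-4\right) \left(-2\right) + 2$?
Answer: $- \frac{597053787}{14312} + \frac{\sqrt{6}}{14312} \approx -41717.0$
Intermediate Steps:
$s = 10$ ($s = 8 + 2 = 10$)
$D{\left(K \right)} = \sqrt{10 + K}$ ($D{\left(K \right)} = \sqrt{K + 10} = \sqrt{10 + K}$)
$v{\left(R,c \right)} = \frac{R + \sqrt{6}}{c - 173 R}$ ($v{\left(R,c \right)} = \frac{R + \sqrt{10 - 4}}{c - 173 R} = \frac{R + \sqrt{6}}{c - 173 R}$)
$v{\left(-83,-47 \right)} - 41717 = \frac{-83 + \sqrt{6}}{-47 - -14359} - 41717 = \frac{-83 + \sqrt{6}}{-47 + 14359} - 41717 = \frac{-83 + \sqrt{6}}{14312} - 41717 = \left(- \frac{83}{14312} + \frac{\sqrt{6}}{14312}\right) - 41717 = - \frac{597053787}{14312} + \frac{\sqrt{6}}{14312}$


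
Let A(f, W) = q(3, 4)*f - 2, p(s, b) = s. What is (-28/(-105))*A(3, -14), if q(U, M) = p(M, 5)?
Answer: 8/3 ≈ 2.6667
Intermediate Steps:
q(U, M) = M
A(f, W) = -2 + 4*f (A(f, W) = 4*f - 2 = -2 + 4*f)
(-28/(-105))*A(3, -14) = (-28/(-105))*(-2 + 4*3) = (-28*(-1/105))*(-2 + 12) = (4/15)*10 = 8/3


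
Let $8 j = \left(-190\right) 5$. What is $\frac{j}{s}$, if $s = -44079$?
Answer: $\frac{475}{176316} \approx 0.002694$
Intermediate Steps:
$j = - \frac{475}{4}$ ($j = \frac{\left(-190\right) 5}{8} = \frac{1}{8} \left(-950\right) = - \frac{475}{4} \approx -118.75$)
$\frac{j}{s} = - \frac{475}{4 \left(-44079\right)} = \left(- \frac{475}{4}\right) \left(- \frac{1}{44079}\right) = \frac{475}{176316}$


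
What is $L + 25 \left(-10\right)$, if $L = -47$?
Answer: $-297$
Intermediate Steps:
$L + 25 \left(-10\right) = -47 + 25 \left(-10\right) = -47 - 250 = -297$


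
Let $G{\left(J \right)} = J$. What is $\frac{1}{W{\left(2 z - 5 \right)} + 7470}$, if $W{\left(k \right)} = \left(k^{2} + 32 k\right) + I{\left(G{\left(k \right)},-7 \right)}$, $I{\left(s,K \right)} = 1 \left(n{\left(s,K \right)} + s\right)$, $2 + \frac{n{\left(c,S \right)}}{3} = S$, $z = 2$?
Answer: $\frac{1}{7411} \approx 0.00013493$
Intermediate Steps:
$n{\left(c,S \right)} = -6 + 3 S$
$I{\left(s,K \right)} = -6 + s + 3 K$ ($I{\left(s,K \right)} = 1 \left(\left(-6 + 3 K\right) + s\right) = 1 \left(-6 + s + 3 K\right) = -6 + s + 3 K$)
$W{\left(k \right)} = -27 + k^{2} + 33 k$ ($W{\left(k \right)} = \left(k^{2} + 32 k\right) + \left(-6 + k + 3 \left(-7\right)\right) = \left(k^{2} + 32 k\right) - \left(27 - k\right) = \left(k^{2} + 32 k\right) + \left(-27 + k\right) = -27 + k^{2} + 33 k$)
$\frac{1}{W{\left(2 z - 5 \right)} + 7470} = \frac{1}{\left(-27 + \left(2 \cdot 2 - 5\right)^{2} + 33 \left(2 \cdot 2 - 5\right)\right) + 7470} = \frac{1}{\left(-27 + \left(4 - 5\right)^{2} + 33 \left(4 - 5\right)\right) + 7470} = \frac{1}{\left(-27 + \left(-1\right)^{2} + 33 \left(-1\right)\right) + 7470} = \frac{1}{\left(-27 + 1 - 33\right) + 7470} = \frac{1}{-59 + 7470} = \frac{1}{7411}$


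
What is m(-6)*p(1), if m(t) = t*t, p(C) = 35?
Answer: 1260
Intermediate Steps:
m(t) = t**2
m(-6)*p(1) = (-6)**2*35 = 36*35 = 1260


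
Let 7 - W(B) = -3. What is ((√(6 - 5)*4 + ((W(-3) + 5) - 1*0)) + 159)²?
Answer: 31684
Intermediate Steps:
W(B) = 10 (W(B) = 7 - 1*(-3) = 7 + 3 = 10)
((√(6 - 5)*4 + ((W(-3) + 5) - 1*0)) + 159)² = ((√(6 - 5)*4 + ((10 + 5) - 1*0)) + 159)² = ((√1*4 + (15 + 0)) + 159)² = ((1*4 + 15) + 159)² = ((4 + 15) + 159)² = (19 + 159)² = 178² = 31684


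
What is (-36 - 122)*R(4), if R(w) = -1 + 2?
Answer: -158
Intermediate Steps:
R(w) = 1
(-36 - 122)*R(4) = (-36 - 122)*1 = -158*1 = -158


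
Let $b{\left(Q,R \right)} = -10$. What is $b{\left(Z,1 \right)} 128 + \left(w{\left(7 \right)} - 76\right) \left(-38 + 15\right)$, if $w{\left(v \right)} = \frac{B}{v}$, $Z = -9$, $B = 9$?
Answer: $\frac{3069}{7} \approx 438.43$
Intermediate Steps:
$w{\left(v \right)} = \frac{9}{v}$
$b{\left(Z,1 \right)} 128 + \left(w{\left(7 \right)} - 76\right) \left(-38 + 15\right) = \left(-10\right) 128 + \left(\frac{9}{7} - 76\right) \left(-38 + 15\right) = -1280 + \left(9 \cdot \frac{1}{7} - 76\right) \left(-23\right) = -1280 + \left(\frac{9}{7} - 76\right) \left(-23\right) = -1280 - - \frac{12029}{7} = -1280 + \frac{12029}{7} = \frac{3069}{7}$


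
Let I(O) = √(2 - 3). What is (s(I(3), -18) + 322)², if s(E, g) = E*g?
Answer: 103360 - 11592*I ≈ 1.0336e+5 - 11592.0*I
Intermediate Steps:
I(O) = I (I(O) = √(-1) = I)
(s(I(3), -18) + 322)² = (I*(-18) + 322)² = (-18*I + 322)² = (322 - 18*I)²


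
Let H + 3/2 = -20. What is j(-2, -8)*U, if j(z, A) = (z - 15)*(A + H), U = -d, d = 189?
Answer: -189567/2 ≈ -94784.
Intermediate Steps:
H = -43/2 (H = -3/2 - 20 = -43/2 ≈ -21.500)
U = -189 (U = -1*189 = -189)
j(z, A) = (-15 + z)*(-43/2 + A) (j(z, A) = (z - 15)*(A - 43/2) = (-15 + z)*(-43/2 + A))
j(-2, -8)*U = (645/2 - 15*(-8) - 43/2*(-2) - 8*(-2))*(-189) = (645/2 + 120 + 43 + 16)*(-189) = (1003/2)*(-189) = -189567/2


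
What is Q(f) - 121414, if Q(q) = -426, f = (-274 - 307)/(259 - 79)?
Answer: -121840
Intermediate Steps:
f = -581/180 ≈ -3.2278
Q(f) - 121414 = -426 - 121414 = -121840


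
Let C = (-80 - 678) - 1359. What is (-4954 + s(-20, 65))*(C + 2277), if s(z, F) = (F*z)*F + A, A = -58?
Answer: -14321920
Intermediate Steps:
C = -2117 (C = -758 - 1359 = -2117)
s(z, F) = -58 + z*F² (s(z, F) = (F*z)*F - 58 = z*F² - 58 = -58 + z*F²)
(-4954 + s(-20, 65))*(C + 2277) = (-4954 + (-58 - 20*65²))*(-2117 + 2277) = (-4954 + (-58 - 20*4225))*160 = (-4954 + (-58 - 84500))*160 = (-4954 - 84558)*160 = -89512*160 = -14321920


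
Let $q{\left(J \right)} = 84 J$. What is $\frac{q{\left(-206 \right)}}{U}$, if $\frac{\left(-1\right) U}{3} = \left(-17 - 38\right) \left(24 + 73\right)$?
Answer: $- \frac{5768}{5335} \approx -1.0812$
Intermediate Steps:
$U = 16005$ ($U = - 3 \left(-17 - 38\right) \left(24 + 73\right) = - 3 \left(-17 - 38\right) 97 = - 3 \left(\left(-55\right) 97\right) = \left(-3\right) \left(-5335\right) = 16005$)
$\frac{q{\left(-206 \right)}}{U} = \frac{84 \left(-206\right)}{16005} = \left(-17304\right) \frac{1}{16005} = - \frac{5768}{5335}$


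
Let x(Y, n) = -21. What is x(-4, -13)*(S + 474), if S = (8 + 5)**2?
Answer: -13503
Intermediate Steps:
S = 169 (S = 13**2 = 169)
x(-4, -13)*(S + 474) = -21*(169 + 474) = -21*643 = -13503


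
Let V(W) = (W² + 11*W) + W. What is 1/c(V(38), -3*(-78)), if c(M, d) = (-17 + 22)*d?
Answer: 1/1170 ≈ 0.00085470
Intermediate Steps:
V(W) = W² + 12*W
c(M, d) = 5*d
1/c(V(38), -3*(-78)) = 1/(5*(-3*(-78))) = 1/(5*234) = 1/1170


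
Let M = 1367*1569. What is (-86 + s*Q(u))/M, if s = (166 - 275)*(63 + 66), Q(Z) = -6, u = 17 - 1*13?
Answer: 84280/2144823 ≈ 0.039295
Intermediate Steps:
u = 4 (u = 17 - 13 = 4)
M = 2144823
s = -14061 (s = -109*129 = -14061)
(-86 + s*Q(u))/M = (-86 - 14061*(-6))/2144823 = (-86 + 84366)*(1/2144823) = 84280*(1/2144823) = 84280/2144823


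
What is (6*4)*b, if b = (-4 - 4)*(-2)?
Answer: 384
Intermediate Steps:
b = 16 (b = -8*(-2) = 16)
(6*4)*b = (6*4)*16 = 24*16 = 384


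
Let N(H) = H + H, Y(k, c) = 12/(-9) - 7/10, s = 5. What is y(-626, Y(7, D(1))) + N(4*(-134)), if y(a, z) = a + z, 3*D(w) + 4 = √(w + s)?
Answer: -51001/30 ≈ -1700.0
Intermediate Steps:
D(w) = -4/3 + √(5 + w)/3 (D(w) = -4/3 + √(w + 5)/3 = -4/3 + √(5 + w)/3)
Y(k, c) = -61/30 (Y(k, c) = 12*(-⅑) - 7*⅒ = -4/3 - 7/10 = -61/30)
N(H) = 2*H
y(-626, Y(7, D(1))) + N(4*(-134)) = (-626 - 61/30) + 2*(4*(-134)) = -18841/30 + 2*(-536) = -18841/30 - 1072 = -51001/30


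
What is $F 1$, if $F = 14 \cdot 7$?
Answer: $98$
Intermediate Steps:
$F = 98$
$F 1 = 98 \cdot 1 = 98$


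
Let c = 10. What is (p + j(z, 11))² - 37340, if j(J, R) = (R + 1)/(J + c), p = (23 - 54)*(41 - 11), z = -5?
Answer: 20577544/25 ≈ 8.2310e+5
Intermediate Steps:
p = -930 (p = -31*30 = -930)
j(J, R) = (1 + R)/(10 + J) (j(J, R) = (R + 1)/(J + 10) = (1 + R)/(10 + J))
(p + j(z, 11))² - 37340 = (-930 + (1 + 11)/(10 - 5))² - 37340 = (-930 + 12/5)² - 37340 = (-4638/5)² - 37340 = 21511044/25 - 37340 = 20577544/25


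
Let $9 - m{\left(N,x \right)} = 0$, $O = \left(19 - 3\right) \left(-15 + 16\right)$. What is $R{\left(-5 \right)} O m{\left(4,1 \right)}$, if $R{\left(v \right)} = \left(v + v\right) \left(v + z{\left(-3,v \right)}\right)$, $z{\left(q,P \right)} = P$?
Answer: $14400$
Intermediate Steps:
$O = 16$ ($O = 16 \cdot 1 = 16$)
$m{\left(N,x \right)} = 9$ ($m{\left(N,x \right)} = 9 - 0 = 9 + 0 = 9$)
$R{\left(v \right)} = 4 v^{2}$ ($R{\left(v \right)} = \left(v + v\right) \left(v + v\right) = 2 v 2 v = 4 v^{2}$)
$R{\left(-5 \right)} O m{\left(4,1 \right)} = 4 \left(-5\right)^{2} \cdot 16 \cdot 9 = 4 \cdot 25 \cdot 16 \cdot 9 = 100 \cdot 16 \cdot 9 = 1600 \cdot 9 = 14400$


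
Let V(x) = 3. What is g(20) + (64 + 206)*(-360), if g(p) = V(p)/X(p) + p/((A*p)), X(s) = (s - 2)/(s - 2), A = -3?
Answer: -291592/3 ≈ -97197.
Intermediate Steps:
X(s) = 1 (X(s) = (-2 + s)/(-2 + s) = 1)
g(p) = 8/3 (g(p) = 3/1 + p/((-3*p)) = 3*1 + p*(-1/(3*p)) = 3 - 1/3 = 8/3)
g(20) + (64 + 206)*(-360) = 8/3 + (64 + 206)*(-360) = 8/3 + 270*(-360) = 8/3 - 97200 = -291592/3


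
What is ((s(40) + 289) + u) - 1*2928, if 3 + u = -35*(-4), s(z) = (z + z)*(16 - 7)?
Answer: -1782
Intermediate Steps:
s(z) = 18*z (s(z) = (2*z)*9 = 18*z)
u = 137 (u = -3 - 35*(-4) = -3 + 140 = 137)
((s(40) + 289) + u) - 1*2928 = ((18*40 + 289) + 137) - 1*2928 = ((720 + 289) + 137) - 2928 = (1009 + 137) - 2928 = 1146 - 2928 = -1782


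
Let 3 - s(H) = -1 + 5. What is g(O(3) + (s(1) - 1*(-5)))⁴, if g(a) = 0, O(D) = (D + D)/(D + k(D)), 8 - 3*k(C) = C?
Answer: 0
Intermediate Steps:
k(C) = 8/3 - C/3
s(H) = -1 (s(H) = 3 - (-1 + 5) = 3 - 1*4 = 3 - 4 = -1)
O(D) = 2*D/(8/3 + 2*D/3) (O(D) = (D + D)/(D + (8/3 - D/3)) = (2*D)/(8/3 + 2*D/3) = 2*D/(8/3 + 2*D/3))
g(O(3) + (s(1) - 1*(-5)))⁴ = 0⁴ = 0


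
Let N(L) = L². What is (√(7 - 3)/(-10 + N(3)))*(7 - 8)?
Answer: 2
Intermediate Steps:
(√(7 - 3)/(-10 + N(3)))*(7 - 8) = (√(7 - 3)/(-10 + 3²))*(7 - 8) = (√4/(-10 + 9))*(-1) = (2/(-1))*(-1) = -1*2*(-1) = -2*(-1) = 2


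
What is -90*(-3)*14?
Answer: 3780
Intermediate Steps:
-90*(-3)*14 = -18*(-15)*14 = 270*14 = 3780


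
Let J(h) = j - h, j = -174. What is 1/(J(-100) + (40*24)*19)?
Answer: 1/18166 ≈ 5.5048e-5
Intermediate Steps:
J(h) = -174 - h
1/(J(-100) + (40*24)*19) = 1/((-174 - 1*(-100)) + (40*24)*19) = 1/((-174 + 100) + 960*19) = 1/(-74 + 18240) = 1/18166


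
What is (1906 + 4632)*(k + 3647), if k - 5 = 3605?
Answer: 47446266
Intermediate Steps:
k = 3610 (k = 5 + 3605 = 3610)
(1906 + 4632)*(k + 3647) = (1906 + 4632)*(3610 + 3647) = 6538*7257 = 47446266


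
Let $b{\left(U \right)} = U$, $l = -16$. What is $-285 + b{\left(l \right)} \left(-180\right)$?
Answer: $2595$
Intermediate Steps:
$-285 + b{\left(l \right)} \left(-180\right) = -285 - -2880 = -285 + 2880 = 2595$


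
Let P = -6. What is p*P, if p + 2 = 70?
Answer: -408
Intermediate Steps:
p = 68 (p = -2 + 70 = 68)
p*P = 68*(-6) = -408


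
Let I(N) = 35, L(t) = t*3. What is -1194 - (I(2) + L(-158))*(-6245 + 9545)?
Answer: 1447506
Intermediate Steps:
L(t) = 3*t
-1194 - (I(2) + L(-158))*(-6245 + 9545) = -1194 - (35 + 3*(-158))*(-6245 + 9545) = -1194 - (35 - 474)*3300 = -1194 - (-439)*3300 = -1194 - 1*(-1448700) = -1194 + 1448700 = 1447506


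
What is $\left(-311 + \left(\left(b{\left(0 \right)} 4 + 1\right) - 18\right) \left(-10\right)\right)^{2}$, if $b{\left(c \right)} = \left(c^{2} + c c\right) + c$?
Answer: $19881$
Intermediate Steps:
$b{\left(c \right)} = c + 2 c^{2}$ ($b{\left(c \right)} = \left(c^{2} + c^{2}\right) + c = 2 c^{2} + c = c + 2 c^{2}$)
$\left(-311 + \left(\left(b{\left(0 \right)} 4 + 1\right) - 18\right) \left(-10\right)\right)^{2} = \left(-311 + \left(\left(0 \left(1 + 2 \cdot 0\right) 4 + 1\right) - 18\right) \left(-10\right)\right)^{2} = \left(-311 + \left(\left(0 \left(1 + 0\right) 4 + 1\right) - 18\right) \left(-10\right)\right)^{2} = \left(-311 + \left(\left(0 \cdot 1 \cdot 4 + 1\right) - 18\right) \left(-10\right)\right)^{2} = \left(-311 + \left(\left(0 \cdot 4 + 1\right) - 18\right) \left(-10\right)\right)^{2} = \left(-311 + \left(\left(0 + 1\right) - 18\right) \left(-10\right)\right)^{2} = \left(-311 + \left(1 - 18\right) \left(-10\right)\right)^{2} = \left(-311 - -170\right)^{2} = \left(-311 + 170\right)^{2} = \left(-141\right)^{2} = 19881$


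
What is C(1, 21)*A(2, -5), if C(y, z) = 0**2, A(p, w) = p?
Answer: 0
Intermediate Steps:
C(y, z) = 0
C(1, 21)*A(2, -5) = 0*2 = 0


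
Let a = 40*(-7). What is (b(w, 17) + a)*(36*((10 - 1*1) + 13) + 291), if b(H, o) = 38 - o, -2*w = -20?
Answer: -280497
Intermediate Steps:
w = 10 (w = -1/2*(-20) = 10)
a = -280
(b(w, 17) + a)*(36*((10 - 1*1) + 13) + 291) = ((38 - 1*17) - 280)*(36*((10 - 1*1) + 13) + 291) = ((38 - 17) - 280)*(36*((10 - 1) + 13) + 291) = (21 - 280)*(36*(9 + 13) + 291) = -259*(36*22 + 291) = -259*(792 + 291) = -259*1083 = -280497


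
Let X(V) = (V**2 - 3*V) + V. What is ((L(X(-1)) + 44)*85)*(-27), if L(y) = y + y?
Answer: -114750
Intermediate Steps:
X(V) = V**2 - 2*V
L(y) = 2*y
((L(X(-1)) + 44)*85)*(-27) = ((2*(-(-2 - 1)) + 44)*85)*(-27) = ((2*(-1*(-3)) + 44)*85)*(-27) = ((2*3 + 44)*85)*(-27) = ((6 + 44)*85)*(-27) = (50*85)*(-27) = 4250*(-27) = -114750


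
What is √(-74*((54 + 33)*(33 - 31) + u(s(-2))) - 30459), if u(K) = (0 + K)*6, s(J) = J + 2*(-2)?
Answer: 3*I*√4519 ≈ 201.67*I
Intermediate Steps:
s(J) = -4 + J (s(J) = J - 4 = -4 + J)
u(K) = 6*K (u(K) = K*6 = 6*K)
√(-74*((54 + 33)*(33 - 31) + u(s(-2))) - 30459) = √(-74*((54 + 33)*(33 - 31) + 6*(-4 - 2)) - 30459) = √(-74*(87*2 + 6*(-6)) - 30459) = √(-74*(174 - 36) - 30459) = √(-74*138 - 30459) = √(-10212 - 30459) = √(-40671) = 3*I*√4519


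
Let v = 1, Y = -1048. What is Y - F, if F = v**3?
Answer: -1049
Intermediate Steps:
F = 1 (F = 1**3 = 1)
Y - F = -1048 - 1*1 = -1048 - 1 = -1049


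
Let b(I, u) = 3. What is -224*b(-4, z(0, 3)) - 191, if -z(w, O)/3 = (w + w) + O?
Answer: -863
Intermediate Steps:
z(w, O) = -6*w - 3*O (z(w, O) = -3*((w + w) + O) = -3*(2*w + O) = -3*(O + 2*w) = -6*w - 3*O)
-224*b(-4, z(0, 3)) - 191 = -224*3 - 191 = -672 - 191 = -863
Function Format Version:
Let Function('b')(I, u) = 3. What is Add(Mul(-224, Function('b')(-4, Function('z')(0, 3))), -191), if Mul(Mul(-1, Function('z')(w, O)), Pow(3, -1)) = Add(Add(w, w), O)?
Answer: -863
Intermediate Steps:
Function('z')(w, O) = Add(Mul(-6, w), Mul(-3, O)) (Function('z')(w, O) = Mul(-3, Add(Add(w, w), O)) = Mul(-3, Add(Mul(2, w), O)) = Mul(-3, Add(O, Mul(2, w))) = Add(Mul(-6, w), Mul(-3, O)))
Add(Mul(-224, Function('b')(-4, Function('z')(0, 3))), -191) = Add(Mul(-224, 3), -191) = Add(-672, -191) = -863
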